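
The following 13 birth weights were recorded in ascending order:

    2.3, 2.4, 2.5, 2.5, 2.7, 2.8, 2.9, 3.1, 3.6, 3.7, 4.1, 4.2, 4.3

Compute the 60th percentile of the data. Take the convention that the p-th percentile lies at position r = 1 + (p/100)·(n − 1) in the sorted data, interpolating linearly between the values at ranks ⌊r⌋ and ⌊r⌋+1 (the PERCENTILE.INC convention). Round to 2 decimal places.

n = 13.
r = 1 + (60/100)·(13 − 1) = 1 + 7.2 = 8.2.
Rank 8 is 3.1 and rank 9 is 3.6.
Interpolate: 3.1 + 0.2·(3.6 − 3.1) = 3.1 + 0.2·0.5 = 3.2.

3.20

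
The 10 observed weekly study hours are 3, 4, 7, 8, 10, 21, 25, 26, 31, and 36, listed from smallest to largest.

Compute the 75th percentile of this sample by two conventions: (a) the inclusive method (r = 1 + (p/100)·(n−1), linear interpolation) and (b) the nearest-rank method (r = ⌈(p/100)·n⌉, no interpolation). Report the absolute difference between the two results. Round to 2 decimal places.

0.25

n = 10.
(a) r = 7.75; between ranks 7 (25) and 8 (26): 25.75.
(b) the nearest-rank method: rank 8 → 26.
|25.75 − 26| = 0.25.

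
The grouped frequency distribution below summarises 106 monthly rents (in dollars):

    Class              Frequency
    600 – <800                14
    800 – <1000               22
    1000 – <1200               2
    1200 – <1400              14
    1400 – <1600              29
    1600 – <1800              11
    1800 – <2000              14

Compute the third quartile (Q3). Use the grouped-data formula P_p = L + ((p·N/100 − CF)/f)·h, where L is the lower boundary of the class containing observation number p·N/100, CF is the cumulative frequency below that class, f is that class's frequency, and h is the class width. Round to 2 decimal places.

N = 106; target position k = 75/100 · 106 = 79.5.
Cumulative frequencies: 14, 36, 38, 52, 81, 92, 106.
Observation 79.5 falls in the class 1400 – <1600.
L = 1400, CF = 52, f = 29, h = 200.
P75 = 1400 + ((79.5 − 52)/29)·200 = 1400 + 189.655 = 1589.66.

1589.66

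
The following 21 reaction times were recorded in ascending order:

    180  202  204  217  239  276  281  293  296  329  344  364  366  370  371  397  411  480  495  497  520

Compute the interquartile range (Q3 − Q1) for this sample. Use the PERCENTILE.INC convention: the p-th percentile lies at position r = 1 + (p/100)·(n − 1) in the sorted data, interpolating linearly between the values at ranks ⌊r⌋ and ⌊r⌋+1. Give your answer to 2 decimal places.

121.00

n = 21.
P25: r = 6 (integer) → 276.
P75: r = 16 (integer) → 397.
Difference: 397 − 276 = 121.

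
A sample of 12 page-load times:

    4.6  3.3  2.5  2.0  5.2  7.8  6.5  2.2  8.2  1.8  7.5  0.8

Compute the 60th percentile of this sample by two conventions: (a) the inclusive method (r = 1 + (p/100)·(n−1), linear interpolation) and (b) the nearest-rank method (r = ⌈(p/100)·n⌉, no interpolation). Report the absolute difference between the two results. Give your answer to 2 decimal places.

0.24

Sorted: 0.8, 1.8, 2.0, 2.2, 2.5, 3.3, 4.6, 5.2, 6.5, 7.5, 7.8, 8.2.
n = 12.
(a) r = 7.6; between ranks 7 (4.6) and 8 (5.2): 4.96.
(b) the nearest-rank method: rank 8 → 5.2.
|4.96 − 5.2| = 0.24.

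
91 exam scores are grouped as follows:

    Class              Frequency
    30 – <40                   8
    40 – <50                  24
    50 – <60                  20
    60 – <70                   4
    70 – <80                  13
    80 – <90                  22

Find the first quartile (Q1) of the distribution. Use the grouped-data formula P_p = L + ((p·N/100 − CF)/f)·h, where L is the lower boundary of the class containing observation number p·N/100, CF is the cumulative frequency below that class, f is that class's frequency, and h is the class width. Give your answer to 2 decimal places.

46.15

N = 91; target position k = 25/100 · 91 = 22.75.
Cumulative frequencies: 8, 32, 52, 56, 69, 91.
Observation 22.75 falls in the class 40 – <50.
L = 40, CF = 8, f = 24, h = 10.
P25 = 40 + ((22.75 − 8)/24)·10 = 40 + 6.14583 = 46.1458.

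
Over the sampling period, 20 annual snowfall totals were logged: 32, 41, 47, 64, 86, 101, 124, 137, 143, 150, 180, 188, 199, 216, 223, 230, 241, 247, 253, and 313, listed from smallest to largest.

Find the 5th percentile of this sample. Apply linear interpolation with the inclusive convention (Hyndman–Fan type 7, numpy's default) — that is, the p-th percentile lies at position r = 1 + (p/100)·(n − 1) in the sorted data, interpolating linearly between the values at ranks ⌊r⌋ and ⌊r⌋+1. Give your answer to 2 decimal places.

n = 20.
r = 1 + (5/100)·(20 − 1) = 1 + 0.95 = 1.95.
Rank 1 is 32 and rank 2 is 41.
Interpolate: 32 + 0.95·(41 − 32) = 32 + 0.95·9 = 40.55.

40.55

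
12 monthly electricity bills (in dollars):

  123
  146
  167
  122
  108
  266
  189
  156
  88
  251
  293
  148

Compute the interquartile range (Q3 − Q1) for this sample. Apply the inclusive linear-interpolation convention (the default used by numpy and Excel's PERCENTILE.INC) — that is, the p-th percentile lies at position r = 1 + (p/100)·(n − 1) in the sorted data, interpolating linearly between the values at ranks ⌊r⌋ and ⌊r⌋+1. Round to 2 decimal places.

Sorted: 88, 108, 122, 123, 146, 148, 156, 167, 189, 251, 266, 293.
n = 12.
P25: r = 3.75; ranks 3–4 are 122, 123; interpolating gives 122.75.
P75: r = 9.25; ranks 9–10 are 189, 251; interpolating gives 204.5.
Difference: 204.5 − 122.75 = 81.75.

81.75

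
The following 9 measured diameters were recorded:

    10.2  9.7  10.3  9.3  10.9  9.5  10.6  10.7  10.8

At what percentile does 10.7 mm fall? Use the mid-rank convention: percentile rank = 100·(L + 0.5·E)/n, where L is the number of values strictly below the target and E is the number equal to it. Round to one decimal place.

Sorted: 9.3, 9.5, 9.7, 10.2, 10.3, 10.6, 10.7, 10.8, 10.9.
Count below 10.7: L = 6; count equal: E = 1; n = 9.
Percentile rank = 100·(6 + 0.5·1)/9 = 100·6.5/9 = 72.22.

72.2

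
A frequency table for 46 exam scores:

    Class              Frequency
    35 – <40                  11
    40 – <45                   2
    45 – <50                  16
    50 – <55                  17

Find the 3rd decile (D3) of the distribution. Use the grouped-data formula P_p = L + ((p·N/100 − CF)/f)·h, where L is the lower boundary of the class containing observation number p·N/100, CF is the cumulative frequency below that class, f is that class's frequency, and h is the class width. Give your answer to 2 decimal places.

45.25

N = 46; target position k = 30/100 · 46 = 13.8.
Cumulative frequencies: 11, 13, 29, 46.
Observation 13.8 falls in the class 45 – <50.
L = 45, CF = 13, f = 16, h = 5.
P30 = 45 + ((13.8 − 13)/16)·5 = 45 + 0.25 = 45.25.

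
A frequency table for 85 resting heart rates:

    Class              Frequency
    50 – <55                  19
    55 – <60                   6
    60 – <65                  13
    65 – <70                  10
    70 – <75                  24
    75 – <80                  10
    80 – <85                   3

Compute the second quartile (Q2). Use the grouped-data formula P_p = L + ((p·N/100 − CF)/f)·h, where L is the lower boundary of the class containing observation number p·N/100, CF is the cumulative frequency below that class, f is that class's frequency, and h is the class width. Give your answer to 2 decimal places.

N = 85; target position k = 50/100 · 85 = 42.5.
Cumulative frequencies: 19, 25, 38, 48, 72, 82, 85.
Observation 42.5 falls in the class 65 – <70.
L = 65, CF = 38, f = 10, h = 5.
P50 = 65 + ((42.5 − 38)/10)·5 = 65 + 2.25 = 67.25.

67.25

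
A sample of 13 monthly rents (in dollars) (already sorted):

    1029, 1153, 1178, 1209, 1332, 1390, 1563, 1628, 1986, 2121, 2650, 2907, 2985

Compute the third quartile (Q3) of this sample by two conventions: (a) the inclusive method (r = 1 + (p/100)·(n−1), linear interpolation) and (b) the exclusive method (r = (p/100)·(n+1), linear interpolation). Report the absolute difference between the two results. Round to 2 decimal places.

n = 13.
(a) r = 10 → value at rank 10 = 2121.
(b) r = 10.5; between ranks 10 (2121) and 11 (2650): 2385.5.
|2121 − 2385.5| = 264.5.

264.50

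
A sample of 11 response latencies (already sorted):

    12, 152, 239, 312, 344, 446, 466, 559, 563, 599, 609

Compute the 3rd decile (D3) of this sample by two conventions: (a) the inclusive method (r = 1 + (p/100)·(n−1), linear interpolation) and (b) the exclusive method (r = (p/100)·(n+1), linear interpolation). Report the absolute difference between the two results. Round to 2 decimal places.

n = 11.
(a) r = 4 → value at rank 4 = 312.
(b) r = 3.6; between ranks 3 (239) and 4 (312): 282.8.
|312 − 282.8| = 29.2.

29.20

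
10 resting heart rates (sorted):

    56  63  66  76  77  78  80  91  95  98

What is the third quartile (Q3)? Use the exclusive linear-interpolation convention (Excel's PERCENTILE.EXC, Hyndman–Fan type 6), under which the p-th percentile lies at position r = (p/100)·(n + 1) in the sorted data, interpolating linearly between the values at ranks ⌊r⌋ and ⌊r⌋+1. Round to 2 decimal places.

92.00

n = 10.
r = (75/100)·(10 + 1) = 8.25.
Rank 8 is 91 and rank 9 is 95.
Interpolate: 91 + 0.25·(95 − 91) = 91 + 0.25·4 = 92.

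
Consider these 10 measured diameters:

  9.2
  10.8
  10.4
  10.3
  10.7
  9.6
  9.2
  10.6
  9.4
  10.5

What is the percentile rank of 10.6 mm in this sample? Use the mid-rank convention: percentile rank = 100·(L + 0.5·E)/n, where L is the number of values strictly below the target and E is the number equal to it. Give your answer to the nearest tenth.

Sorted: 9.2, 9.2, 9.4, 9.6, 10.3, 10.4, 10.5, 10.6, 10.7, 10.8.
Count below 10.6: L = 7; count equal: E = 1; n = 10.
Percentile rank = 100·(7 + 0.5·1)/10 = 100·7.5/10 = 75.

75.0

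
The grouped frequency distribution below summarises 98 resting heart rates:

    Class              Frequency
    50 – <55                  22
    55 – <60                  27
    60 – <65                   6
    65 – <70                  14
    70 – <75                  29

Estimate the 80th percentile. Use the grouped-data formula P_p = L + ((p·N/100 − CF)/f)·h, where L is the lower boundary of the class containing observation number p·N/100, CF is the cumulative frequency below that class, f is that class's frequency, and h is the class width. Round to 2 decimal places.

71.62

N = 98; target position k = 80/100 · 98 = 78.4.
Cumulative frequencies: 22, 49, 55, 69, 98.
Observation 78.4 falls in the class 70 – <75.
L = 70, CF = 69, f = 29, h = 5.
P80 = 70 + ((78.4 − 69)/29)·5 = 70 + 1.62069 = 71.6207.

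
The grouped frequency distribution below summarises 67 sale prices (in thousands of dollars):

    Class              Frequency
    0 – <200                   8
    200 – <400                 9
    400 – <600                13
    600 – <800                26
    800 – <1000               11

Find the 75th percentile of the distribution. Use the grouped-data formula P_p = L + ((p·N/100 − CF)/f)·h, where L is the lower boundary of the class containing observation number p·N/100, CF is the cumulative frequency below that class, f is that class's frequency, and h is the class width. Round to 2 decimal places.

N = 67; target position k = 75/100 · 67 = 50.25.
Cumulative frequencies: 8, 17, 30, 56, 67.
Observation 50.25 falls in the class 600 – <800.
L = 600, CF = 30, f = 26, h = 200.
P75 = 600 + ((50.25 − 30)/26)·200 = 600 + 155.769 = 755.769.

755.77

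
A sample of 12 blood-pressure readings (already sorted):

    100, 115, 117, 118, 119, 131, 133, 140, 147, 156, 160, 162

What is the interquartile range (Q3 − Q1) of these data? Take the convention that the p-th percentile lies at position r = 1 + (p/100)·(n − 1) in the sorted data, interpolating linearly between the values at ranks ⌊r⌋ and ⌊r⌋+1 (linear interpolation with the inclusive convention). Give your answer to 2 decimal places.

n = 12.
P25: r = 3.75; ranks 3–4 are 117, 118; interpolating gives 117.75.
P75: r = 9.25; ranks 9–10 are 147, 156; interpolating gives 149.25.
Difference: 149.25 − 117.75 = 31.5.

31.50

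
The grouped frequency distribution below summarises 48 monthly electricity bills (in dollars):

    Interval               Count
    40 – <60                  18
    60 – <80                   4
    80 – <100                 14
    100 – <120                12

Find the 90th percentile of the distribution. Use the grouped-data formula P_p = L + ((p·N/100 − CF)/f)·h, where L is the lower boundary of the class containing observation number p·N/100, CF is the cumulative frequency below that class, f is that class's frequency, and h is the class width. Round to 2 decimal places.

N = 48; target position k = 90/100 · 48 = 43.2.
Cumulative frequencies: 18, 22, 36, 48.
Observation 43.2 falls in the class 100 – <120.
L = 100, CF = 36, f = 12, h = 20.
P90 = 100 + ((43.2 − 36)/12)·20 = 100 + 12 = 112.

112.00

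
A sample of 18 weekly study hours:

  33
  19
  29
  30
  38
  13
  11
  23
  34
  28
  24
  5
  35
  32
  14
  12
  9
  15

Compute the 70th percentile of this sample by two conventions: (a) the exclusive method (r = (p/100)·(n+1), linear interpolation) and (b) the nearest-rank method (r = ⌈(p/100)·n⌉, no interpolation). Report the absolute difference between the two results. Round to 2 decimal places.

Sorted: 5, 9, 11, 12, 13, 14, 15, 19, 23, 24, 28, 29, 30, 32, 33, 34, 35, 38.
n = 18.
(a) r = 13.3; between ranks 13 (30) and 14 (32): 30.6.
(b) the nearest-rank method: rank 13 → 30.
|30.6 − 30| = 0.6.

0.60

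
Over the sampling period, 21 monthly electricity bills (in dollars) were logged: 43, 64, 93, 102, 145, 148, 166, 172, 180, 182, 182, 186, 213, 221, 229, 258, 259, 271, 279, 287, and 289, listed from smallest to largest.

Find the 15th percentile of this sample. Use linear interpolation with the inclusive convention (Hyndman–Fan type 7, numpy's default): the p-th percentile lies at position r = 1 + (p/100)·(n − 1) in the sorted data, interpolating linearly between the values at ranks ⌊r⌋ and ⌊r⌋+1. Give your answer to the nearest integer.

102

n = 21.
r = 1 + (15/100)·(21 − 1) = 1 + 3 = 4.
r is an integer, so P15 is the value at rank 4: 102.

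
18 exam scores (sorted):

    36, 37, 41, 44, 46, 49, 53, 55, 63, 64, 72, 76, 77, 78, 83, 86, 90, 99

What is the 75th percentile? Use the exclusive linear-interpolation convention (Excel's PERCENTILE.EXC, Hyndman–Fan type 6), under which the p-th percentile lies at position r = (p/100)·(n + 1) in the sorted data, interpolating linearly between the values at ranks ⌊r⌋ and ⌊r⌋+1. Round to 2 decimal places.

n = 18.
r = (75/100)·(18 + 1) = 14.25.
Rank 14 is 78 and rank 15 is 83.
Interpolate: 78 + 0.25·(83 − 78) = 78 + 0.25·5 = 79.25.

79.25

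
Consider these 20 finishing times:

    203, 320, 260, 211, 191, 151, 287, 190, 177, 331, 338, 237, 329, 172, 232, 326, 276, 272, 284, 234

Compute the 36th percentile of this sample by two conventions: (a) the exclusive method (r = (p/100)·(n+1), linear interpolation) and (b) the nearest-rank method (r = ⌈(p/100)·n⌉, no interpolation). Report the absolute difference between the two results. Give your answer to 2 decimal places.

Sorted: 151, 172, 177, 190, 191, 203, 211, 232, 234, 237, 260, 272, 276, 284, 287, 320, 326, 329, 331, 338.
n = 20.
(a) r = 7.56; between ranks 7 (211) and 8 (232): 222.76.
(b) the nearest-rank method: rank 8 → 232.
|222.76 − 232| = 9.24.

9.24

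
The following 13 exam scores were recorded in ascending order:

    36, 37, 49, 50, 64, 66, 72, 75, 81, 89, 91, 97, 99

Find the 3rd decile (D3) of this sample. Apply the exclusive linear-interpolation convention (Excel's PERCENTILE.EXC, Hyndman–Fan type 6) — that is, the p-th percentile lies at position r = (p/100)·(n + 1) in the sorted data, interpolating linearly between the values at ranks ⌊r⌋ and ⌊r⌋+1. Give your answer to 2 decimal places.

52.80

n = 13.
r = (30/100)·(13 + 1) = 4.2.
Rank 4 is 50 and rank 5 is 64.
Interpolate: 50 + 0.2·(64 − 50) = 50 + 0.2·14 = 52.8.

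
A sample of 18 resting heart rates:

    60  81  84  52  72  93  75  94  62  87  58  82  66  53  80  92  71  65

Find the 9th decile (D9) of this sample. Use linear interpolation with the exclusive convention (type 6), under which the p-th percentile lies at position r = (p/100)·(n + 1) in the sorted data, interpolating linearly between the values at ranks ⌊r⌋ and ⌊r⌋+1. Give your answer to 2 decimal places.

Sorted: 52, 53, 58, 60, 62, 65, 66, 71, 72, 75, 80, 81, 82, 84, 87, 92, 93, 94.
n = 18.
r = (90/100)·(18 + 1) = 17.1.
Rank 17 is 93 and rank 18 is 94.
Interpolate: 93 + 0.1·(94 − 93) = 93 + 0.1·1 = 93.1.

93.10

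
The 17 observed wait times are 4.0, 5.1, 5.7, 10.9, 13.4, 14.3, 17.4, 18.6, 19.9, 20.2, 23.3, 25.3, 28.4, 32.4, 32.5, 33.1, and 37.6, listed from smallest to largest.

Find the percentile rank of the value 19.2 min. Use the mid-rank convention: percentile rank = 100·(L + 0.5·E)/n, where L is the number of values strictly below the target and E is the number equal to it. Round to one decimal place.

Count below 19.2: L = 8; count equal: E = 0; n = 17.
Percentile rank = 100·(8 + 0.5·0)/17 = 100·8/17 = 47.06.

47.1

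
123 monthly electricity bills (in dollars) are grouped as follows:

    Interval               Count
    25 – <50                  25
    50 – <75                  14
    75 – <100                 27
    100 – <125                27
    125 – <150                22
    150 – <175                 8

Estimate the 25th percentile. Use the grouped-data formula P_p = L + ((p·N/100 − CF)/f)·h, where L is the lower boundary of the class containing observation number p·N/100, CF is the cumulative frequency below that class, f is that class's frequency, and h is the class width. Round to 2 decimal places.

60.27

N = 123; target position k = 25/100 · 123 = 30.75.
Cumulative frequencies: 25, 39, 66, 93, 115, 123.
Observation 30.75 falls in the class 50 – <75.
L = 50, CF = 25, f = 14, h = 25.
P25 = 50 + ((30.75 − 25)/14)·25 = 50 + 10.2679 = 60.2679.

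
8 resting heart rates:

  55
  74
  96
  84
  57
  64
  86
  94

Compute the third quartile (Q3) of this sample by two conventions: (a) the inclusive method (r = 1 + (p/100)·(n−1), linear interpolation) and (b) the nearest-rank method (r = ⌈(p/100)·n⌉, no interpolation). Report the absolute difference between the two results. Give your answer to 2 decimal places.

2.00

Sorted: 55, 57, 64, 74, 84, 86, 94, 96.
n = 8.
(a) r = 6.25; between ranks 6 (86) and 7 (94): 88.
(b) the nearest-rank method: rank 6 → 86.
|88 − 86| = 2.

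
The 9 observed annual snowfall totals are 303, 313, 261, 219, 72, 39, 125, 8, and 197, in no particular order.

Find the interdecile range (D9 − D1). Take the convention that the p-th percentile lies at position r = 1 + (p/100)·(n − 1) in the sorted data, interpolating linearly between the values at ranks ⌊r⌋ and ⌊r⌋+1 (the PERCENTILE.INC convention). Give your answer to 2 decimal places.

272.20

Sorted: 8, 39, 72, 125, 197, 219, 261, 303, 313.
n = 9.
P10: r = 1.8; ranks 1–2 are 8, 39; interpolating gives 32.8.
P90: r = 8.2; ranks 8–9 are 303, 313; interpolating gives 305.
Difference: 305 − 32.8 = 272.2.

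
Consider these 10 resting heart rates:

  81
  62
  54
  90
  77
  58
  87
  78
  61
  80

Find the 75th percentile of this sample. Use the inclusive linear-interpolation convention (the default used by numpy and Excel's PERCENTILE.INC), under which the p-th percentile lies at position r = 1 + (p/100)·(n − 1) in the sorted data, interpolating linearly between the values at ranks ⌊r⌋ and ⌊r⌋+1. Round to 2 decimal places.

80.75

Sorted: 54, 58, 61, 62, 77, 78, 80, 81, 87, 90.
n = 10.
r = 1 + (75/100)·(10 − 1) = 1 + 6.75 = 7.75.
Rank 7 is 80 and rank 8 is 81.
Interpolate: 80 + 0.75·(81 − 80) = 80 + 0.75·1 = 80.75.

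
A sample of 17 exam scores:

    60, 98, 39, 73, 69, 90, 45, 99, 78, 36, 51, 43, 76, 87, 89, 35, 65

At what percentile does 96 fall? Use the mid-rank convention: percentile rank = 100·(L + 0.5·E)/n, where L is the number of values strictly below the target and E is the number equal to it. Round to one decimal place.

Sorted: 35, 36, 39, 43, 45, 51, 60, 65, 69, 73, 76, 78, 87, 89, 90, 98, 99.
Count below 96: L = 15; count equal: E = 0; n = 17.
Percentile rank = 100·(15 + 0.5·0)/17 = 100·15/17 = 88.24.

88.2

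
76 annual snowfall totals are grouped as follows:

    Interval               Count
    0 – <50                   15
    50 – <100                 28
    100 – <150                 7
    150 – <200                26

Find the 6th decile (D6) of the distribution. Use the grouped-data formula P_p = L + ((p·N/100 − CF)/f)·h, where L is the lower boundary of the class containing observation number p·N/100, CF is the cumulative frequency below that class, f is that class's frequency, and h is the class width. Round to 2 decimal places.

118.57

N = 76; target position k = 60/100 · 76 = 45.6.
Cumulative frequencies: 15, 43, 50, 76.
Observation 45.6 falls in the class 100 – <150.
L = 100, CF = 43, f = 7, h = 50.
P60 = 100 + ((45.6 − 43)/7)·50 = 100 + 18.5714 = 118.571.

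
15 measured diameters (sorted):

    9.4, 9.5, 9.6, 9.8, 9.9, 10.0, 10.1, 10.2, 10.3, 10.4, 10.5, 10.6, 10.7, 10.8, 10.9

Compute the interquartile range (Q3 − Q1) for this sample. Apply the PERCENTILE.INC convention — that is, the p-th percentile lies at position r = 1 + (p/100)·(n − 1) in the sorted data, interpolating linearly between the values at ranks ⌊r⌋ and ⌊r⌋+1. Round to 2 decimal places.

n = 15.
P25: r = 4.5; ranks 4–5 are 9.8, 9.9; interpolating gives 9.85.
P75: r = 11.5; ranks 11–12 are 10.5, 10.6; interpolating gives 10.55.
Difference: 10.55 − 9.85 = 0.7.

0.70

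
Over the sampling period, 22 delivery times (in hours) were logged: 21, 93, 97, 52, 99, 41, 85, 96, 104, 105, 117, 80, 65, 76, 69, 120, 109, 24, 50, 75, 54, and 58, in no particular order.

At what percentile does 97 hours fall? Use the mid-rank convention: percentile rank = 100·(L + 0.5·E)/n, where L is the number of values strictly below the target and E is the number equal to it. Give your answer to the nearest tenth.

70.5

Sorted: 21, 24, 41, 50, 52, 54, 58, 65, 69, 75, 76, 80, 85, 93, 96, 97, 99, 104, 105, 109, 117, 120.
Count below 97: L = 15; count equal: E = 1; n = 22.
Percentile rank = 100·(15 + 0.5·1)/22 = 100·15.5/22 = 70.45.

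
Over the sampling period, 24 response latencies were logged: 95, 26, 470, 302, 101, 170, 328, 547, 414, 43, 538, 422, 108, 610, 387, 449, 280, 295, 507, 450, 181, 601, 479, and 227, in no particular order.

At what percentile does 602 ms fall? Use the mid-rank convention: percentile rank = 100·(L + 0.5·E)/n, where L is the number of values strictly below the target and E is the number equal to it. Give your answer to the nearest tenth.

Sorted: 26, 43, 95, 101, 108, 170, 181, 227, 280, 295, 302, 328, 387, 414, 422, 449, 450, 470, 479, 507, 538, 547, 601, 610.
Count below 602: L = 23; count equal: E = 0; n = 24.
Percentile rank = 100·(23 + 0.5·0)/24 = 100·23/24 = 95.83.

95.8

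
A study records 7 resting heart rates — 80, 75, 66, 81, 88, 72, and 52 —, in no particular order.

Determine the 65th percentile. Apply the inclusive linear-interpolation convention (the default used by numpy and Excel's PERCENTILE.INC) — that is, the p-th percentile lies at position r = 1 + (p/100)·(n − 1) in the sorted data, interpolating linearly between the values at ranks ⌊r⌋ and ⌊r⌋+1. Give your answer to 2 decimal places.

Sorted: 52, 66, 72, 75, 80, 81, 88.
n = 7.
r = 1 + (65/100)·(7 − 1) = 1 + 3.9 = 4.9.
Rank 4 is 75 and rank 5 is 80.
Interpolate: 75 + 0.9·(80 − 75) = 75 + 0.9·5 = 79.5.

79.50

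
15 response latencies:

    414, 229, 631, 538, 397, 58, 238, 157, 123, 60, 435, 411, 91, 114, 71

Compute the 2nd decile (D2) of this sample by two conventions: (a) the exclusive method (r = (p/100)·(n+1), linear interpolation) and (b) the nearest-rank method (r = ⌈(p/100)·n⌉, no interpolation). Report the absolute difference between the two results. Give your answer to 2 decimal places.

Sorted: 58, 60, 71, 91, 114, 123, 157, 229, 238, 397, 411, 414, 435, 538, 631.
n = 15.
(a) r = 3.2; between ranks 3 (71) and 4 (91): 75.
(b) the nearest-rank method: rank 3 → 71.
|75 − 71| = 4.

4.00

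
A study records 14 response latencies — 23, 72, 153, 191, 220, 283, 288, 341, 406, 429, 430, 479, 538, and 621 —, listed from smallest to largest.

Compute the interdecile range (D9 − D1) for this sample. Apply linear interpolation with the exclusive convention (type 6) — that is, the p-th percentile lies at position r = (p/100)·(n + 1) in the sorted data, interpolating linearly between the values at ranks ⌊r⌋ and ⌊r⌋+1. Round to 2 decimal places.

532.00

n = 14.
P10: r = 1.5; ranks 1–2 are 23, 72; interpolating gives 47.5.
P90: r = 13.5; ranks 13–14 are 538, 621; interpolating gives 579.5.
Difference: 579.5 − 47.5 = 532.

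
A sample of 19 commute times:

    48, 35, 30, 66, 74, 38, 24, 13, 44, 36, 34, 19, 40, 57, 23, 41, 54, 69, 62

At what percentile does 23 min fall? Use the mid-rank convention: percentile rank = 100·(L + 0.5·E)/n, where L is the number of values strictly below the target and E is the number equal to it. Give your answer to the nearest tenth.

Sorted: 13, 19, 23, 24, 30, 34, 35, 36, 38, 40, 41, 44, 48, 54, 57, 62, 66, 69, 74.
Count below 23: L = 2; count equal: E = 1; n = 19.
Percentile rank = 100·(2 + 0.5·1)/19 = 100·2.5/19 = 13.16.

13.2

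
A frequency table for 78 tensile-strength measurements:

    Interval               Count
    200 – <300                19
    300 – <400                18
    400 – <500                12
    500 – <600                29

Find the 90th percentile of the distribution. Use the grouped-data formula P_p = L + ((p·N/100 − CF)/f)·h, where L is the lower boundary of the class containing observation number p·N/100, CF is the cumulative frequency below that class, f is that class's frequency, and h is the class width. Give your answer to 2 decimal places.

573.10

N = 78; target position k = 90/100 · 78 = 70.2.
Cumulative frequencies: 19, 37, 49, 78.
Observation 70.2 falls in the class 500 – <600.
L = 500, CF = 49, f = 29, h = 100.
P90 = 500 + ((70.2 − 49)/29)·100 = 500 + 73.1034 = 573.103.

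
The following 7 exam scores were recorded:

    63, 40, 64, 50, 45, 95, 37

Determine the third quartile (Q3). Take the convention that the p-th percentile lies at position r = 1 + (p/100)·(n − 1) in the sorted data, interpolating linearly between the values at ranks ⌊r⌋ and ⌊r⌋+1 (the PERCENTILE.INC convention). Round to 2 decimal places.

63.50

Sorted: 37, 40, 45, 50, 63, 64, 95.
n = 7.
r = 1 + (75/100)·(7 − 1) = 1 + 4.5 = 5.5.
Rank 5 is 63 and rank 6 is 64.
Interpolate: 63 + 0.5·(64 − 63) = 63 + 0.5·1 = 63.5.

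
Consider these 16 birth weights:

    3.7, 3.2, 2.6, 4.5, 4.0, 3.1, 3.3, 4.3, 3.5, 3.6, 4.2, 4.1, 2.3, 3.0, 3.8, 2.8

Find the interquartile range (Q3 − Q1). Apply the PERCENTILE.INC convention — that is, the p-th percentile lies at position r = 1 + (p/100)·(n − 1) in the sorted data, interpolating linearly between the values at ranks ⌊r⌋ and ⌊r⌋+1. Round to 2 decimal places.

0.95

Sorted: 2.3, 2.6, 2.8, 3.0, 3.1, 3.2, 3.3, 3.5, 3.6, 3.7, 3.8, 4.0, 4.1, 4.2, 4.3, 4.5.
n = 16.
P25: r = 4.75; ranks 4–5 are 3.0, 3.1; interpolating gives 3.075.
P75: r = 12.25; ranks 12–13 are 4.0, 4.1; interpolating gives 4.025.
Difference: 4.025 − 3.075 = 0.95.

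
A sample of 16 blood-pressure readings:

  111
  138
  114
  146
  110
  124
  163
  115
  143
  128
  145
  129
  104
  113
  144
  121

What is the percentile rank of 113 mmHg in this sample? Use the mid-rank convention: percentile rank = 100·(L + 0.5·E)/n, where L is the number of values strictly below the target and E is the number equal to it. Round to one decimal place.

Sorted: 104, 110, 111, 113, 114, 115, 121, 124, 128, 129, 138, 143, 144, 145, 146, 163.
Count below 113: L = 3; count equal: E = 1; n = 16.
Percentile rank = 100·(3 + 0.5·1)/16 = 100·3.5/16 = 21.88.

21.9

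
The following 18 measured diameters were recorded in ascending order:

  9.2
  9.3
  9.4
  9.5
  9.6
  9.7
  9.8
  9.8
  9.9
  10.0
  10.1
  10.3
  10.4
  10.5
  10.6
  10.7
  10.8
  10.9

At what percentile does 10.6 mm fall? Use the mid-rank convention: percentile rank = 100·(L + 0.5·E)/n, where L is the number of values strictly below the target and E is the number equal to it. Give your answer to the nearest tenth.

Count below 10.6: L = 14; count equal: E = 1; n = 18.
Percentile rank = 100·(14 + 0.5·1)/18 = 100·14.5/18 = 80.56.

80.6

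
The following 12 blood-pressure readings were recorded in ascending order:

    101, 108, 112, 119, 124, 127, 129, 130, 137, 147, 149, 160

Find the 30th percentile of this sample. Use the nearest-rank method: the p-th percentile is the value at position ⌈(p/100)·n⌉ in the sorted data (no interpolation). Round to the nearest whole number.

119

n = 12.
Position = ⌈30/100 · 12⌉ = ⌈3.6⌉ = 4.
The value at rank 4 is 119.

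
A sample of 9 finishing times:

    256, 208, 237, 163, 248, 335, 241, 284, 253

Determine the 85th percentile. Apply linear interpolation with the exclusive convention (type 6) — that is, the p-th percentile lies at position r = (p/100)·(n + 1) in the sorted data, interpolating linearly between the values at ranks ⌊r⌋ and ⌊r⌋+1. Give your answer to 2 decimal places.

309.50

Sorted: 163, 208, 237, 241, 248, 253, 256, 284, 335.
n = 9.
r = (85/100)·(9 + 1) = 8.5.
Rank 8 is 284 and rank 9 is 335.
Interpolate: 284 + 0.5·(335 − 284) = 284 + 0.5·51 = 309.5.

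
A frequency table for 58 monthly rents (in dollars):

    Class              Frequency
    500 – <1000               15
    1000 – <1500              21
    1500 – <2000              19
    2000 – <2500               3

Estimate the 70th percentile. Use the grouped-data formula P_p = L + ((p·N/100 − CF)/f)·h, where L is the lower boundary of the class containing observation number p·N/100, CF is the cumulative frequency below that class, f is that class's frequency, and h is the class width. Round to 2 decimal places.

N = 58; target position k = 70/100 · 58 = 40.6.
Cumulative frequencies: 15, 36, 55, 58.
Observation 40.6 falls in the class 1500 – <2000.
L = 1500, CF = 36, f = 19, h = 500.
P70 = 1500 + ((40.6 − 36)/19)·500 = 1500 + 121.053 = 1621.05.

1621.05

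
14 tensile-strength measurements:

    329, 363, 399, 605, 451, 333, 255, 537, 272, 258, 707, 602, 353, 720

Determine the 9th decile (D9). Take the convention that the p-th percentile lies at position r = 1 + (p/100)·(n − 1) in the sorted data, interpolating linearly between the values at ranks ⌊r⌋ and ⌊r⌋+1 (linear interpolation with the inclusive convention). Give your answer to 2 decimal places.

676.40

Sorted: 255, 258, 272, 329, 333, 353, 363, 399, 451, 537, 602, 605, 707, 720.
n = 14.
r = 1 + (90/100)·(14 − 1) = 1 + 11.7 = 12.7.
Rank 12 is 605 and rank 13 is 707.
Interpolate: 605 + 0.7·(707 − 605) = 605 + 0.7·102 = 676.4.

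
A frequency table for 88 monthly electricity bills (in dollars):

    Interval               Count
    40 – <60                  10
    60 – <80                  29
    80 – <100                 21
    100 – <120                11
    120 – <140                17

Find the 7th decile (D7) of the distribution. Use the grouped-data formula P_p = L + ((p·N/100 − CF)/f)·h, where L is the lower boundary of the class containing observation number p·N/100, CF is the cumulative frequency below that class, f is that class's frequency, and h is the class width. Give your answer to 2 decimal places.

N = 88; target position k = 70/100 · 88 = 61.6.
Cumulative frequencies: 10, 39, 60, 71, 88.
Observation 61.6 falls in the class 100 – <120.
L = 100, CF = 60, f = 11, h = 20.
P70 = 100 + ((61.6 − 60)/11)·20 = 100 + 2.90909 = 102.909.

102.91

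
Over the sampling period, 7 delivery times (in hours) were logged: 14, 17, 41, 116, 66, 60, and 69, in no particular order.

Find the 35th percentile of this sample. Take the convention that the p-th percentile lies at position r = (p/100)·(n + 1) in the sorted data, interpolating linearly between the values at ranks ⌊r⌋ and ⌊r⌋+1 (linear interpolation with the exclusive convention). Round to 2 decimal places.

Sorted: 14, 17, 41, 60, 66, 69, 116.
n = 7.
r = (35/100)·(7 + 1) = 2.8.
Rank 2 is 17 and rank 3 is 41.
Interpolate: 17 + 0.8·(41 − 17) = 17 + 0.8·24 = 36.2.

36.20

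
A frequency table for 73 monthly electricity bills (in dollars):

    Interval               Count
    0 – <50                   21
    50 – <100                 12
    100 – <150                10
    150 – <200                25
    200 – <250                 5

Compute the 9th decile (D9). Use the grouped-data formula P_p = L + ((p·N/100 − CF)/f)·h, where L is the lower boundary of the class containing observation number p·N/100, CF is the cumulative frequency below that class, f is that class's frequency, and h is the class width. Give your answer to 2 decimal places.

195.40

N = 73; target position k = 90/100 · 73 = 65.7.
Cumulative frequencies: 21, 33, 43, 68, 73.
Observation 65.7 falls in the class 150 – <200.
L = 150, CF = 43, f = 25, h = 50.
P90 = 150 + ((65.7 − 43)/25)·50 = 150 + 45.4 = 195.4.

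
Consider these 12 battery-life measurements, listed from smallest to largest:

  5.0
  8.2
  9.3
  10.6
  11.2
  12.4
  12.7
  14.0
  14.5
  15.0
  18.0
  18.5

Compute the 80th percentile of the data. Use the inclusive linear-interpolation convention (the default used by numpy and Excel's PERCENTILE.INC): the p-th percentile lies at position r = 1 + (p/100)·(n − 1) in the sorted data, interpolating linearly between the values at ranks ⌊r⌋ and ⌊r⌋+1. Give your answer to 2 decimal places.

14.90

n = 12.
r = 1 + (80/100)·(12 − 1) = 1 + 8.8 = 9.8.
Rank 9 is 14.5 and rank 10 is 15.0.
Interpolate: 14.5 + 0.8·(15.0 − 14.5) = 14.5 + 0.8·0.5 = 14.9.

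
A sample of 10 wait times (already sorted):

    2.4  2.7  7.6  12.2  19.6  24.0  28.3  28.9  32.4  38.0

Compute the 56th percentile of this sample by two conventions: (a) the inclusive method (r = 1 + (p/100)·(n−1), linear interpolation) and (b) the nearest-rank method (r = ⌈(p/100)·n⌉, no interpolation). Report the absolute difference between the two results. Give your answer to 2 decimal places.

0.17

n = 10.
(a) r = 6.04; between ranks 6 (24.0) and 7 (28.3): 24.172.
(b) the nearest-rank method: rank 6 → 24.
|24.172 − 24| = 0.172.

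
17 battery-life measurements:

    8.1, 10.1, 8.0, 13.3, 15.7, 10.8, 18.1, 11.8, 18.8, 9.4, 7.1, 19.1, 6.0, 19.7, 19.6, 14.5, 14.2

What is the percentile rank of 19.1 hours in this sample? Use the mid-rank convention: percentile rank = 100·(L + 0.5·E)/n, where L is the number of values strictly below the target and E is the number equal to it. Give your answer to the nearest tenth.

Sorted: 6.0, 7.1, 8.0, 8.1, 9.4, 10.1, 10.8, 11.8, 13.3, 14.2, 14.5, 15.7, 18.1, 18.8, 19.1, 19.6, 19.7.
Count below 19.1: L = 14; count equal: E = 1; n = 17.
Percentile rank = 100·(14 + 0.5·1)/17 = 100·14.5/17 = 85.29.

85.3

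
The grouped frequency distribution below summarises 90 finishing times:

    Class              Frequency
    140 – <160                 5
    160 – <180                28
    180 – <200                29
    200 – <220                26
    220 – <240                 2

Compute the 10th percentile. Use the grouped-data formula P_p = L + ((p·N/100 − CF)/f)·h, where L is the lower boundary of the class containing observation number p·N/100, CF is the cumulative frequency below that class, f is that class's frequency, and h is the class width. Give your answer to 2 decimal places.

162.86

N = 90; target position k = 10/100 · 90 = 9.
Cumulative frequencies: 5, 33, 62, 88, 90.
Observation 9 falls in the class 160 – <180.
L = 160, CF = 5, f = 28, h = 20.
P10 = 160 + ((9 − 5)/28)·20 = 160 + 2.85714 = 162.857.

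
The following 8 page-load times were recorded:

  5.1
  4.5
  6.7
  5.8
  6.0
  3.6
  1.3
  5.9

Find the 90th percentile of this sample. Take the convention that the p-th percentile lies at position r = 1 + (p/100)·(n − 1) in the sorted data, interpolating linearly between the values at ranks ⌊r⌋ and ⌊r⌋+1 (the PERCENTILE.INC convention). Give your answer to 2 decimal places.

6.21

Sorted: 1.3, 3.6, 4.5, 5.1, 5.8, 5.9, 6.0, 6.7.
n = 8.
r = 1 + (90/100)·(8 − 1) = 1 + 6.3 = 7.3.
Rank 7 is 6.0 and rank 8 is 6.7.
Interpolate: 6.0 + 0.3·(6.7 − 6.0) = 6.0 + 0.3·0.7 = 6.21.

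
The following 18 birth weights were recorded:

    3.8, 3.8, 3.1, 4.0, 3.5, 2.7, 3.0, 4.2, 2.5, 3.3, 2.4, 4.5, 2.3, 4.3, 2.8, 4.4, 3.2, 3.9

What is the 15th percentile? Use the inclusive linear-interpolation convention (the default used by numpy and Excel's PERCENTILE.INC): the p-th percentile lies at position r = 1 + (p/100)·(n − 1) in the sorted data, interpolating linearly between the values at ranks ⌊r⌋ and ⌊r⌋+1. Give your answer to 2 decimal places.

Sorted: 2.3, 2.4, 2.5, 2.7, 2.8, 3.0, 3.1, 3.2, 3.3, 3.5, 3.8, 3.8, 3.9, 4.0, 4.2, 4.3, 4.4, 4.5.
n = 18.
r = 1 + (15/100)·(18 − 1) = 1 + 2.55 = 3.55.
Rank 3 is 2.5 and rank 4 is 2.7.
Interpolate: 2.5 + 0.55·(2.7 − 2.5) = 2.5 + 0.55·0.2 = 2.61.

2.61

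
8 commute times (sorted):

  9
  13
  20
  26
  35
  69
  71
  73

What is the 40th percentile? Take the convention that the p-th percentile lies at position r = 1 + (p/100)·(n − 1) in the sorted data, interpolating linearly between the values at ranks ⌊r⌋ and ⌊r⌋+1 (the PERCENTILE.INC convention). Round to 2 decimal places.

24.80

n = 8.
r = 1 + (40/100)·(8 − 1) = 1 + 2.8 = 3.8.
Rank 3 is 20 and rank 4 is 26.
Interpolate: 20 + 0.8·(26 − 20) = 20 + 0.8·6 = 24.8.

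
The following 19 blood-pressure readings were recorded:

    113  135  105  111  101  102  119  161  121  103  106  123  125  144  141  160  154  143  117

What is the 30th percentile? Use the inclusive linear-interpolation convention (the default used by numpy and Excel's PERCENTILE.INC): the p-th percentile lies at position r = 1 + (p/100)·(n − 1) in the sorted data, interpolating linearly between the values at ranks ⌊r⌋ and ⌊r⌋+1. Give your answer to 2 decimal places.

Sorted: 101, 102, 103, 105, 106, 111, 113, 117, 119, 121, 123, 125, 135, 141, 143, 144, 154, 160, 161.
n = 19.
r = 1 + (30/100)·(19 − 1) = 1 + 5.4 = 6.4.
Rank 6 is 111 and rank 7 is 113.
Interpolate: 111 + 0.4·(113 − 111) = 111 + 0.4·2 = 111.8.

111.80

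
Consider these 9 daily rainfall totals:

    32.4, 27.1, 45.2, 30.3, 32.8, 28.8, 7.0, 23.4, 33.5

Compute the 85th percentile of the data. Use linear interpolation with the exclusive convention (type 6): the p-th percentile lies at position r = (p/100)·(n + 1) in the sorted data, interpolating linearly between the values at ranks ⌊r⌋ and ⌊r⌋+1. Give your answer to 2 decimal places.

Sorted: 7.0, 23.4, 27.1, 28.8, 30.3, 32.4, 32.8, 33.5, 45.2.
n = 9.
r = (85/100)·(9 + 1) = 8.5.
Rank 8 is 33.5 and rank 9 is 45.2.
Interpolate: 33.5 + 0.5·(45.2 − 33.5) = 33.5 + 0.5·11.7 = 39.35.

39.35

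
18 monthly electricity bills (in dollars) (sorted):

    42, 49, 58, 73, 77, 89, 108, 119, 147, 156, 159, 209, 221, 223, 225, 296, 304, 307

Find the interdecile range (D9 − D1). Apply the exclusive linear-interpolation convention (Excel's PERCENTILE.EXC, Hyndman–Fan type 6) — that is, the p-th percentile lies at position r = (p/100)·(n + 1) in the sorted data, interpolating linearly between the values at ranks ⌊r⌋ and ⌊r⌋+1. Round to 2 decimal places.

n = 18.
P10: r = 1.9; ranks 1–2 are 42, 49; interpolating gives 48.3.
P90: r = 17.1; ranks 17–18 are 304, 307; interpolating gives 304.3.
Difference: 304.3 − 48.3 = 256.

256.00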